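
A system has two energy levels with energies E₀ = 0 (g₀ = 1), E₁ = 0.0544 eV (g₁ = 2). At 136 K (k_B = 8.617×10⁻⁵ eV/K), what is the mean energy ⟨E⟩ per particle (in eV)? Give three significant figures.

k_BT = 8.617×10⁻⁵ × 136 K = 0.011719 eV.
Eᵢ/kT = 0, 4.6420.
Z = Σ gᵢe^(−Eᵢ/kT) = 1·e^(−0) + 2·e^(−4.6420) = 1.0000 + 0.019277 = 1.0193.
⟨E⟩ = Σ Eᵢ gᵢe^(−Eᵢ/kT) / Z = (0·1.0000 + 0.0544·0.019277) / 1.0193 = 0.00103 eV.

0.00103 eV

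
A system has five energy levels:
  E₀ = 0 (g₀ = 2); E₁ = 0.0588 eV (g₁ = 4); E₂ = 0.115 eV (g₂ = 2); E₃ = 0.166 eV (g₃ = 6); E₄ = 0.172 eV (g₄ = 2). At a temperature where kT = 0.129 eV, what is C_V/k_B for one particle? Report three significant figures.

0.252

Eᵢ/kT = 0, 0.45581, 0.89147, 1.2868, 1.3333.
Z = Σ gᵢe^(−Eᵢ/kT) = 2·e^(−0) + 4·e^(−0.45581) + 2·e^(−0.89147) + 6·e^(−1.2868) + 2·e^(−1.3333) = 2.0000 + 2.5357 + 0.82011 + 1.6569 + 0.52721 = 7.5399.
⟨E⟩ = 0.080789 eV, ⟨E²⟩ = 0.010725 eV².
C_V/k_B = (⟨E²⟩ − ⟨E⟩²)/(kT)² = (0.010725 − 0.0065269)/0.016641 = 0.252.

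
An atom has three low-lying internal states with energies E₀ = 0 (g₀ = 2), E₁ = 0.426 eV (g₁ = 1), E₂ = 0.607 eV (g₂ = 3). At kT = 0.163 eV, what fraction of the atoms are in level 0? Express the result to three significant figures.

0.932

Eᵢ/kT = 0, 2.6135, 3.7239.
Z = Σ gᵢe^(−Eᵢ/kT) = 2·e^(−0) + 1·e^(−2.6135) + 3·e^(−3.7239) = 2.0000 + 0.073278 + 0.072419 = 2.1457.
P₀ = g₀ e^(−E₀/kT) / Z = 2.0000/2.1457 = 0.932.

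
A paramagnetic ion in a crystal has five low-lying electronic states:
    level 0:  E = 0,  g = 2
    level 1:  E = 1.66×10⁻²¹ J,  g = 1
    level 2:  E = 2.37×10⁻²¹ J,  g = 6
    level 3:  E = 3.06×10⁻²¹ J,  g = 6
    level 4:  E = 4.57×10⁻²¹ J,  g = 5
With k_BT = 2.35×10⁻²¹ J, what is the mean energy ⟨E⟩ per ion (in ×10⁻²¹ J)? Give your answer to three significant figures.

2.03 ×10⁻²¹ J

Eᵢ/kT = 0, 0.70638, 1.0085, 1.3021, 1.9447.
Z = Σ gᵢe^(−Eᵢ/kT) = 2·e^(−0) + 1·e^(−0.70638) + 6·e^(−1.0085) + 6·e^(−1.3021) + 5·e^(−1.9447) = 2.0000 + 0.49343 + 2.1886 + 1.6318 + 0.71515 = 7.0290.
⟨E⟩ = Σ Eᵢ gᵢe^(−Eᵢ/kT) / Z = (0·2.0000 + 1.66·0.49343 + 2.37·2.1886 + 3.06·1.6318 + 4.57·0.71515) / 7.0290 = 2.03 ×10⁻²¹ J.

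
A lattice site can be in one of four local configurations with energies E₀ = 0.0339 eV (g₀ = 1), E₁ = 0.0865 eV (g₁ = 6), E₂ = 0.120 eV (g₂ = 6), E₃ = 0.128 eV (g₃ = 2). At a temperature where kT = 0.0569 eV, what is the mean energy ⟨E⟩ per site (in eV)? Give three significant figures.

Eᵢ/kT = 0.59578, 1.5202, 2.1090, 2.2496.
Z = Σ gᵢe^(−Eᵢ/kT) = 1·e^(−0.59578) + 6·e^(−1.5202) + 6·e^(−2.1090) + 2·e^(−2.2496) = 0.55113 + 1.3120 + 0.72816 + 0.21088 = 2.8022.
⟨E⟩ = Σ Eᵢ gᵢe^(−Eᵢ/kT) / Z = (0.0339·0.55113 + 0.0865·1.3120 + 0.120·0.72816 + 0.128·0.21088) / 2.8022 = 0.0880 eV.

0.0880 eV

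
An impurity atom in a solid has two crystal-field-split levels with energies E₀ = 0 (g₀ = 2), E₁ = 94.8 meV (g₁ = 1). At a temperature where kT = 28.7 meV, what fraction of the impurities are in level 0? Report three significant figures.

0.982

Eᵢ/kT = 0, 3.3031.
Z = Σ gᵢe^(−Eᵢ/kT) = 2·e^(−0) + 1·e^(−3.3031) = 2.0000 + 0.036769 = 2.0368.
P₀ = g₀ e^(−E₀/kT) / Z = 2.0000/2.0368 = 0.982.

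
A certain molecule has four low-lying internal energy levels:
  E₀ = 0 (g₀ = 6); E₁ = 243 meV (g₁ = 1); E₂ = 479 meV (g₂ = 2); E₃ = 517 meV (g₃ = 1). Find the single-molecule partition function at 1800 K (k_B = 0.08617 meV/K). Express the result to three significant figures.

Z = 6.34

k_BT = 0.08617 × 1800 K = 155.11 meV.
Eᵢ/kT = 0, 1.5666, 3.0881, 3.3331.
Z = Σ gᵢe^(−Eᵢ/kT) = 6·e^(−0) + 1·e^(−1.5666) + 2·e^(−3.0881) + 1·e^(−3.3331) = 6.0000 + 0.20875 + 0.091177 + 0.035682 = 6.3356.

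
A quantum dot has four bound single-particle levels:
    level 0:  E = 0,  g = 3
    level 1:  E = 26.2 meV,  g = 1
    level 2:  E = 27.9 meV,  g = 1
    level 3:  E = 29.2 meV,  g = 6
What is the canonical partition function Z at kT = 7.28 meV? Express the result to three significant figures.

Z = 3.16

Eᵢ/kT = 0, 3.5989, 3.8324, 4.0110.
Z = Σ gᵢe^(−Eᵢ/kT) = 3·e^(−0) + 1·e^(−3.5989) + 1·e^(−3.8324) + 6·e^(−4.0110) = 3.0000 + 0.027354 + 0.021658 + 0.10869 = 3.1577.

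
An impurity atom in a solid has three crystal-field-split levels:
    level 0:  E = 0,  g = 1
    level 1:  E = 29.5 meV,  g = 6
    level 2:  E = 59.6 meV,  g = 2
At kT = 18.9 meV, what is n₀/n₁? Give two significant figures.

n₀/n₁ = (g₀/g₁) exp[−(E₀−E₁)/kT] = (1/6) × exp(−(-29.5 meV)/(18.9 meV)) = (1/6) × exp(1.561) = 0.79.

0.79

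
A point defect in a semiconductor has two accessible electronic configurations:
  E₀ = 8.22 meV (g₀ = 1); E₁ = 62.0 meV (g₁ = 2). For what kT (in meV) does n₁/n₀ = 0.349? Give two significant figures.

n₁/n₀ = (g₁/g₀) exp[−(E₁−E₀)/kT] = 0.349.
⇒ (E₁−E₀)/kT = ln((2/1)/0.349) = ln(5.731) = 1.746.
kT = 53.78 meV / 1.746 = 31 meV.

31 meV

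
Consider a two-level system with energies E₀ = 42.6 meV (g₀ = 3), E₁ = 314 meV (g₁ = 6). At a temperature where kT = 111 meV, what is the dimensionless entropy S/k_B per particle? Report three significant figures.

1.62

Eᵢ/kT = 0.38378, 2.8288.
Z = Σ gᵢe^(−Eᵢ/kT) = 3·e^(−0.38378) + 6·e^(−2.8288) = 2.0438 + 0.35450 = 2.3983.
⟨E⟩ = Σ EᵢPᵢ = 82.716 meV.
S/k_B = ln Z + ⟨E⟩/kT = ln(2.3983) + 82.716/111 = 0.87476 + 0.74519 = 1.62.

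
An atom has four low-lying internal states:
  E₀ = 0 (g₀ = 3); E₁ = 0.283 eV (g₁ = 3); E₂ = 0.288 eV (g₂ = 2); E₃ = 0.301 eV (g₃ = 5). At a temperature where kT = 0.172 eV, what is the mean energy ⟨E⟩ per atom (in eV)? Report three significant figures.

0.111 eV

Eᵢ/kT = 0, 1.6453, 1.6744, 1.7500.
Z = Σ gᵢe^(−Eᵢ/kT) = 3·e^(−0) + 3·e^(−1.6453) + 2·e^(−1.6744) + 5·e^(−1.7500) = 3.0000 + 0.57886 + 0.37484 + 0.86887 = 4.8226.
⟨E⟩ = Σ Eᵢ gᵢe^(−Eᵢ/kT) / Z = (0·3.0000 + 0.283·0.57886 + 0.288·0.37484 + 0.301·0.86887) / 4.8226 = 0.111 eV.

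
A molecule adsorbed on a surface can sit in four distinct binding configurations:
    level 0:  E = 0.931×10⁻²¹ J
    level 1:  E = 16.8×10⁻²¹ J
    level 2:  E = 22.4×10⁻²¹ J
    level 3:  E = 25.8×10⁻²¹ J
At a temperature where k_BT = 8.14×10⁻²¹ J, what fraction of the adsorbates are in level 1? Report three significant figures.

Eᵢ/kT = 0.11437, 2.0639, 2.7518, 3.1695.
Z = Σ e^(−Eᵢ/kT) = e^(−0.11437) + e^(−2.0639) + e^(−2.7518) + e^(−3.1695) = 0.89193 + 0.12696 + 0.063813 + 0.042025 = 1.1247.
P₁ = e^(−E₁/kT) / Z = 0.12696/1.1247 = 0.113.

0.113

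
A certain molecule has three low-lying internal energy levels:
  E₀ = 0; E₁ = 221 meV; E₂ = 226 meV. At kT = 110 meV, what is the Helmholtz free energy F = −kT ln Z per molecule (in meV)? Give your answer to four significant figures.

-25.62 meV

Eᵢ/kT = 0, 2.00909, 2.05455.
Z = Σ e^(−Eᵢ/kT) = e^(−0) + e^(−2.00909) + e^(−2.05455) = 1.00000 + 0.134111 + 0.128150 = 1.26226.
F = −kT ln Z = −110 × ln(1.26226) = −110 × 0.232904 = -25.62 meV.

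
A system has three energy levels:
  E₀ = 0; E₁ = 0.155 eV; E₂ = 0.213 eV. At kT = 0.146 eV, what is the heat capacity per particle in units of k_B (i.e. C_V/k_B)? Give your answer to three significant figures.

Eᵢ/kT = 0, 1.0616, 1.4589.
Z = Σ e^(−Eᵢ/kT) = e^(−0) + e^(−1.0616) + e^(−1.4589) = 1.0000 + 0.34590 + 0.23249 = 1.5784.
⟨E⟩ = 0.065341 eV, ⟨E²⟩ = 0.011948 eV².
C_V/k_B = (⟨E²⟩ − ⟨E⟩²)/(kT)² = (0.011948 − 0.0042694)/0.021316 = 0.360.

0.360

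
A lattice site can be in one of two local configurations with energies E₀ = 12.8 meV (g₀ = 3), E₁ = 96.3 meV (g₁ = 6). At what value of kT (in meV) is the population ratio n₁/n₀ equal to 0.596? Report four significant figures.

68.97 meV

n₁/n₀ = (g₁/g₀) exp[−(E₁−E₀)/kT] = 0.596.
⇒ (E₁−E₀)/kT = ln((6/3)/0.596) = ln(3.35570) = 1.21066.
kT = 83.5 meV / 1.21066 = 68.97 meV.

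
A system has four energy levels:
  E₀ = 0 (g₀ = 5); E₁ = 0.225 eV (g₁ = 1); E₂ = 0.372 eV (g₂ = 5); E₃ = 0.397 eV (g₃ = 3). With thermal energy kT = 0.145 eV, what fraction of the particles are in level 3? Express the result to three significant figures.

0.0335

Eᵢ/kT = 0, 1.5517, 2.5655, 2.7379.
Z = Σ gᵢe^(−Eᵢ/kT) = 5·e^(−0) + 1·e^(−1.5517) + 5·e^(−2.5655) + 3·e^(−2.7379) = 5.0000 + 0.21189 + 0.38440 + 0.19412 = 5.7904.
P₃ = g₃ e^(−E₃/kT) / Z = 0.19412/5.7904 = 0.0335.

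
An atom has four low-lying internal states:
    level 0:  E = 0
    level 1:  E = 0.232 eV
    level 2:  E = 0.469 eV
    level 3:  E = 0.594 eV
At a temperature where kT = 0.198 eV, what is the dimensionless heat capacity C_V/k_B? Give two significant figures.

0.71

Eᵢ/kT = 0, 1.172, 2.369, 3.000.
Z = Σ e^(−Eᵢ/kT) = e^(−0) + e^(−1.172) + e^(−2.369) + e^(−3.000) = 1.000 + 0.3097 + 0.09357 + 0.04979 = 1.453.
⟨E⟩ = 0.1000 eV, ⟨E²⟩ = 0.03773 eV².
C_V/k_B = (⟨E²⟩ − ⟨E⟩²)/(kT)² = (0.03773 − 0.01000)/0.03920 = 0.71.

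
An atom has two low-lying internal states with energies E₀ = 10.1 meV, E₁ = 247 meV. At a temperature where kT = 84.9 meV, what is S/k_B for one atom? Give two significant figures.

0.22

Eᵢ/kT = 0.1190, 2.909.
Z = Σ e^(−Eᵢ/kT) = e^(−0.1190) + e^(−2.909) = 0.8878 + 0.05453 = 0.9423.
⟨E⟩ = Σ EᵢPᵢ = 23.81 meV.
S/k_B = ln Z + ⟨E⟩/kT = ln(0.9423) + 23.81/84.9 = -0.05943 + 0.2804 = 0.22.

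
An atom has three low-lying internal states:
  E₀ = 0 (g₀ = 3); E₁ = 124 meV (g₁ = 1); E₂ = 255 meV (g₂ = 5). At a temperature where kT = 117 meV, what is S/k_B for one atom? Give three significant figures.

1.77

Eᵢ/kT = 0, 1.0598, 2.1795.
Z = Σ gᵢe^(−Eᵢ/kT) = 3·e^(−0) + 1·e^(−1.0598) + 5·e^(−2.1795) = 3.0000 + 0.34653 + 0.56549 = 3.9120.
⟨E⟩ = Σ EᵢPᵢ = 47.845 meV.
S/k_B = ln Z + ⟨E⟩/kT = ln(3.9120) + 47.845/117 = 1.3640 + 0.40893 = 1.77.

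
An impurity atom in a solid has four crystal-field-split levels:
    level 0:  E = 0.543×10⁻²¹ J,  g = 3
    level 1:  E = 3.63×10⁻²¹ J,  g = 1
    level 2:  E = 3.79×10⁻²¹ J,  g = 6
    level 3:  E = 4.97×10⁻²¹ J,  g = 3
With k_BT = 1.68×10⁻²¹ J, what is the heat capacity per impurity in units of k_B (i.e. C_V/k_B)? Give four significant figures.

0.8856

Eᵢ/kT = 0.323214, 2.16071, 2.25595, 2.95833.
Z = Σ gᵢe^(−Eᵢ/kT) = 3·e^(−0.323214) + 1·e^(−2.16071) + 6·e^(−2.25595) + 3·e^(−2.95833) = 2.17146 + 0.115243 + 0.628644 + 0.155717 = 3.07106.
⟨E⟩ = 1.54797, ⟨E²⟩ = 4.89572.
C_V/k_B = (⟨E²⟩ − ⟨E⟩²)/(kT)² = (4.89572 − 2.39621)/2.82240 = 0.8856.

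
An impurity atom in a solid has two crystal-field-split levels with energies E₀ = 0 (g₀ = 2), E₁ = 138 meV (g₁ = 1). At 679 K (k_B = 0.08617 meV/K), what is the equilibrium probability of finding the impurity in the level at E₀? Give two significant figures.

k_BT = 0.08617 × 679 K = 58.51 meV.
Eᵢ/kT = 0, 2.359.
Z = Σ gᵢe^(−Eᵢ/kT) = 2·e^(−0) + 1·e^(−2.359) = 2.000 + 0.09451 = 2.095.
P₀ = g₀ e^(−E₀/kT) / Z = 2.000/2.095 = 0.95.

0.95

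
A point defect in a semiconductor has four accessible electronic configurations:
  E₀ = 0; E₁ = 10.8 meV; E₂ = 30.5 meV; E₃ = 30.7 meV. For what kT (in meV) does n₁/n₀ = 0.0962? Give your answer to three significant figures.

n₁/n₀ = exp[−(E₁−E₀)/kT] = 0.0962.
⇒ (E₁−E₀)/kT = ln(1/0.0962) = ln(10.395) = 2.3413.
kT = 10.8 meV / 2.3413 = 4.61 meV.

4.61 meV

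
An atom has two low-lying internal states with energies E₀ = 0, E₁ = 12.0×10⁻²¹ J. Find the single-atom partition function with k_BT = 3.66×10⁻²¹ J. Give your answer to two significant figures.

Z = 1.0

Eᵢ/kT = 0, 3.279.
Z = Σ e^(−Eᵢ/kT) = e^(−0) + e^(−3.279) = 1.000 + 0.03767 = 1.038.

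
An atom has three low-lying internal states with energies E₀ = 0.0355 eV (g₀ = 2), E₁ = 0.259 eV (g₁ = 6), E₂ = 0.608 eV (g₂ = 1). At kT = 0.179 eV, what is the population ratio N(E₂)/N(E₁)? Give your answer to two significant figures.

0.024

n₂/n₁ = (g₂/g₁) exp[−(E₂−E₁)/kT] = (1/6) × exp(−(0.349 eV)/(0.179 eV)) = (1/6) × exp(-1.950) = 0.024.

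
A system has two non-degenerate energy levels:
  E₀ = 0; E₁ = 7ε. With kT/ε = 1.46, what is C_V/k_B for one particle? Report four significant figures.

Eᵢ/kT = 0, 4.79452.
Z = Σ e^(−Eᵢ/kT) = e^(−0) + e^(−4.79452) = 1.00000 + 0.00827497 = 1.00827.
⟨E⟩ = 0.0574497 ε, ⟨E²⟩ = 0.402148 ε².
C_V/k_B = (⟨E²⟩ − ⟨E⟩²)/(kT)² = (0.402148 − 0.00330047)/2.13160 = 0.1871.

0.1871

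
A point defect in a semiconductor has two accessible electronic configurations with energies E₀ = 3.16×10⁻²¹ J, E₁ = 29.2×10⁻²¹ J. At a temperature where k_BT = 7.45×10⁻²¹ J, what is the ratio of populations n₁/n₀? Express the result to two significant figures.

n₁/n₀ = exp[−(E₁−E₀)/kT] = exp(−(26.04 ×10⁻²¹ J)/(7.45 ×10⁻²¹ J)) = exp(-3.495) = 0.030.

0.030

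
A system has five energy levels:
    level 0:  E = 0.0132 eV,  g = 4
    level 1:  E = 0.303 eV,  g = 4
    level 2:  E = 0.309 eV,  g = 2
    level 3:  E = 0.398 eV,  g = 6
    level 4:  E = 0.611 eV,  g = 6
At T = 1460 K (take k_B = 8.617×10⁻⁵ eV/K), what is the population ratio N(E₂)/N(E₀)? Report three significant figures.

k_BT = 8.617×10⁻⁵ × 1460 K = 0.12581 eV.
n₂/n₀ = (g₂/g₀) exp[−(E₂−E₀)/kT] = (2/4) × exp(−(0.2958 eV)/(0.12581 eV)) = (2/4) × exp(-2.3512) = 0.0476.

0.0476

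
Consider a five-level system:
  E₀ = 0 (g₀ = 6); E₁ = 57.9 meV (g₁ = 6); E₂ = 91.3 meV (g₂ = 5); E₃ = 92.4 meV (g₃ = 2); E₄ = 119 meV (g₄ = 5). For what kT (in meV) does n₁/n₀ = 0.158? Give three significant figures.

n₁/n₀ = (g₁/g₀) exp[−(E₁−E₀)/kT] = 0.158.
⇒ (E₁−E₀)/kT = ln((6/6)/0.158) = ln(6.3291) = 1.8452.
kT = 57.9 meV / 1.8452 = 31.4 meV.

31.4 meV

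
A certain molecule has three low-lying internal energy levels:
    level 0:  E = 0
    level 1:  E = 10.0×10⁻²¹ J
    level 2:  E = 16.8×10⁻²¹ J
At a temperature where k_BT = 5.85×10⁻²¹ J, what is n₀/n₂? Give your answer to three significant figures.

n₀/n₂ = exp[−(E₀−E₂)/kT] = exp(−(-16.8 ×10⁻²¹ J)/(5.85 ×10⁻²¹ J)) = exp(2.8718) = 17.7.

17.7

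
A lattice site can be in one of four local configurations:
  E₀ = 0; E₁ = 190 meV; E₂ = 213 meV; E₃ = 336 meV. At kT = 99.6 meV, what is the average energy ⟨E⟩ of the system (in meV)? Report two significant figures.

50 meV

Eᵢ/kT = 0, 1.908, 2.139, 3.373.
Z = Σ e^(−Eᵢ/kT) = e^(−0) + e^(−1.908) + e^(−2.139) + e^(−3.373) = 1.000 + 0.1484 + 0.1178 + 0.03429 = 1.300.
⟨E⟩ = Σ Eᵢ e^(−Eᵢ/kT) / Z = (0·1.000 + 190·0.1484 + 213·0.1178 + 336·0.03429) / 1.300 = 50 meV.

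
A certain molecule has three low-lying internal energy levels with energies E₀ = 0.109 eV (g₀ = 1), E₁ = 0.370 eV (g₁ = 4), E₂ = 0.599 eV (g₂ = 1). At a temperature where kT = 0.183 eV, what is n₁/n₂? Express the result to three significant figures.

n₁/n₂ = (g₁/g₂) exp[−(E₁−E₂)/kT] = (4/1) × exp(−(-0.229 eV)/(0.183 eV)) = (4/1) × exp(1.2514) = 14.0.

14.0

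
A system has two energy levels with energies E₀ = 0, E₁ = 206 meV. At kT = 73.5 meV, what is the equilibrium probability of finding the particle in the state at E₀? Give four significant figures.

0.9428

Eᵢ/kT = 0, 2.80272.
Z = Σ e^(−Eᵢ/kT) = e^(−0) + e^(−2.80272) = 1.00000 + 0.0606449 = 1.06064.
P₀ = e^(−E₀/kT) / Z = 1.00000/1.06064 = 0.9428.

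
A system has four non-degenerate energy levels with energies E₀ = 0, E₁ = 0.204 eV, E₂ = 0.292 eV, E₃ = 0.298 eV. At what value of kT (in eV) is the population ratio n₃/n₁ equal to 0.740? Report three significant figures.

n₃/n₁ = exp[−(E₃−E₁)/kT] = 0.740.
⇒ (E₃−E₁)/kT = ln(1/0.740) = ln(1.3514) = 0.30114.
kT = 0.094 eV / 0.30114 = 0.312 eV.

0.312 eV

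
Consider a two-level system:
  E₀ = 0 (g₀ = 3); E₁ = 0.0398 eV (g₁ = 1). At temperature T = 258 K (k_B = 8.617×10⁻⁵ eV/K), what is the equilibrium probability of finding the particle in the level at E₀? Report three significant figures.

0.947

k_BT = 8.617×10⁻⁵ × 258 K = 0.022232 eV.
Eᵢ/kT = 0, 1.7902.
Z = Σ gᵢe^(−Eᵢ/kT) = 3·e^(−0) + 1·e^(−1.7902) = 3.0000 + 0.16693 = 3.1669.
P₀ = g₀ e^(−E₀/kT) / Z = 3.0000/3.1669 = 0.947.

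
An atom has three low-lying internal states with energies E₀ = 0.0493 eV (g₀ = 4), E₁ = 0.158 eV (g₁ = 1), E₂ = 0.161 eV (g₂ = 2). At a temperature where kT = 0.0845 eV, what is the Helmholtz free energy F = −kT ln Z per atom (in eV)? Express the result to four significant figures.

-0.08342 eV

Eᵢ/kT = 0.583432, 1.86982, 1.90533.
Z = Σ gᵢe^(−Eᵢ/kT) = 4·e^(−0.583432) + 1·e^(−1.86982) + 2·e^(−1.90533) = 2.23192 + 0.154151 + 0.297547 = 2.68362.
F = −kT ln Z = −0.0845 × ln(2.68362) = −0.0845 × 0.987167 = -0.08342 eV.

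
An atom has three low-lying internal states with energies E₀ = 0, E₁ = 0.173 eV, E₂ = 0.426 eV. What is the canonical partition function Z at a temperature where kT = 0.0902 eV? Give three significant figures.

Z = 1.16

Eᵢ/kT = 0, 1.9180, 4.7228.
Z = Σ e^(−Eᵢ/kT) = e^(−0) + e^(−1.9180) + e^(−4.7228) = 1.0000 + 0.14690 + 0.0088903 = 1.1558.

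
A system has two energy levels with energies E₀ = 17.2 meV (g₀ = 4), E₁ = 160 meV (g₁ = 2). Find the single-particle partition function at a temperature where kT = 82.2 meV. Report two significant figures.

Z = 3.5

Eᵢ/kT = 0.2092, 1.946.
Z = Σ gᵢe^(−Eᵢ/kT) = 4·e^(−0.2092) + 2·e^(−1.946) = 3.245 + 0.2857 = 3.531.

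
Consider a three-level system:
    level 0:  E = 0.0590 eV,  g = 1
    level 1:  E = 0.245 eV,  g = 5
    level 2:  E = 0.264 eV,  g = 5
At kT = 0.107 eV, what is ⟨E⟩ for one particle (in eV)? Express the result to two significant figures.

0.18 eV

Eᵢ/kT = 0.5514, 2.290, 2.467.
Z = Σ gᵢe^(−Eᵢ/kT) = 1·e^(−0.5514) + 5·e^(−2.290) + 5·e^(−2.467) = 0.5761 + 0.5063 + 0.4242 = 1.507.
⟨E⟩ = Σ Eᵢ gᵢe^(−Eᵢ/kT) / Z = (0.0590·0.5761 + 0.245·0.5063 + 0.264·0.4242) / 1.507 = 0.18 eV.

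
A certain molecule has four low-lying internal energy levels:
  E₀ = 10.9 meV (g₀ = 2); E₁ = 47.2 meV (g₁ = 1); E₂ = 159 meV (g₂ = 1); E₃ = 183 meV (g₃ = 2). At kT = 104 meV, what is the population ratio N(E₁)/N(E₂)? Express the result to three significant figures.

n₁/n₂ = (g₁/g₂) exp[−(E₁−E₂)/kT] = (1/1) × exp(−(-111.8 meV)/(104 meV)) = (1/1) × exp(1.0750) = 2.93.

2.93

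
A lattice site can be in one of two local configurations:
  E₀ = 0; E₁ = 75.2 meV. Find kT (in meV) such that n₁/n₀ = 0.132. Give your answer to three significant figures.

n₁/n₀ = exp[−(E₁−E₀)/kT] = 0.132.
⇒ (E₁−E₀)/kT = ln(1/0.132) = ln(7.5758) = 2.0250.
kT = 75.2 meV / 2.0250 = 37.1 meV.

37.1 meV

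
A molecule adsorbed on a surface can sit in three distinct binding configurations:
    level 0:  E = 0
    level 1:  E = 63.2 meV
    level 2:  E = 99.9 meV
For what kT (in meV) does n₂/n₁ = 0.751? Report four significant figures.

n₂/n₁ = exp[−(E₂−E₁)/kT] = 0.751.
⇒ (E₂−E₁)/kT = ln(1/0.751) = ln(1.33156) = 0.286351.
kT = 36.7 meV / 0.286351 = 128.2 meV.

128.2 meV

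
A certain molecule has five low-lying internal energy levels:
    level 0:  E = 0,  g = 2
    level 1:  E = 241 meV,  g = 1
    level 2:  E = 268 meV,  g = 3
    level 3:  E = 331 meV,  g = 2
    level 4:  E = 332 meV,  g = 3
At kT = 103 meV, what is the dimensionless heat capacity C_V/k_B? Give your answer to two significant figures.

1.3

Eᵢ/kT = 0, 2.340, 2.602, 3.214, 3.223.
Z = Σ gᵢe^(−Eᵢ/kT) = 2·e^(−0) + 1·e^(−2.340) + 3·e^(−2.602) + 2·e^(−3.214) + 3·e^(−3.223) = 2.000 + 0.09633 + 0.2224 + 0.08039 + 0.1195 = 2.519.
⟨E⟩ = 59.19 meV, ⟨E²⟩ = 17290 meV².
C_V/k_B = (⟨E²⟩ − ⟨E⟩²)/(kT)² = (17290 − 3503)/10610 = 1.3.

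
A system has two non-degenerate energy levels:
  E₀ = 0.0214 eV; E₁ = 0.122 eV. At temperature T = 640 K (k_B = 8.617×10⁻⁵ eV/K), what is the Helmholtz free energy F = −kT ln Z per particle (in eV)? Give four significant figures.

0.01315 eV

k_BT = 8.617×10⁻⁵ × 640 K = 0.0551488 eV.
Eᵢ/kT = 0.388041, 2.21220.
Z = Σ e^(−Eᵢ/kT) = e^(−0.388041) + e^(−2.21220) = 0.678385 + 0.109460 = 0.787845.
F = −kT ln Z = −0.0551488 × ln(0.787845) = −0.0551488 × -0.238454 = 0.01315 eV.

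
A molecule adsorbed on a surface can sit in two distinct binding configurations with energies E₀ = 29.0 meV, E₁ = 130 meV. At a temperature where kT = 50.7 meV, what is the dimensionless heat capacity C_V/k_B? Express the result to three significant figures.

Eᵢ/kT = 0.57199, 2.5641.
Z = Σ e^(−Eᵢ/kT) = e^(−0.57199) + e^(−2.5641) = 0.56440 + 0.076988 = 0.64139.
⟨E⟩ = 41.123 meV, ⟨E²⟩ = 2768.6 meV².
C_V/k_B = (⟨E²⟩ − ⟨E⟩²)/(kT)² = (2768.6 − 1691.1)/2570.5 = 0.419.

0.419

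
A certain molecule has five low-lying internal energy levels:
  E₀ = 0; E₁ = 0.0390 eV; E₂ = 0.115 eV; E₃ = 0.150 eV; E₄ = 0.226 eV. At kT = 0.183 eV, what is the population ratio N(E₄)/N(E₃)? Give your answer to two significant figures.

0.66

n₄/n₃ = exp[−(E₄−E₃)/kT] = exp(−(0.076 eV)/(0.183 eV)) = exp(-0.4153) = 0.66.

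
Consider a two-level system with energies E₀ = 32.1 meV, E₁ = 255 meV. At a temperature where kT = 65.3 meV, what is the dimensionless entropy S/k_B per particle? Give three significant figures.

Eᵢ/kT = 0.49158, 3.9051.
Z = Σ e^(−Eᵢ/kT) = e^(−0.49158) + e^(−3.9051) = 0.61166 + 0.020139 = 0.63180.
⟨E⟩ = Σ EᵢPᵢ = 39.205 meV.
S/k_B = ln Z + ⟨E⟩/kT = ln(0.63180) + 39.205/65.3 = -0.45918 + 0.60038 = 0.141.

0.141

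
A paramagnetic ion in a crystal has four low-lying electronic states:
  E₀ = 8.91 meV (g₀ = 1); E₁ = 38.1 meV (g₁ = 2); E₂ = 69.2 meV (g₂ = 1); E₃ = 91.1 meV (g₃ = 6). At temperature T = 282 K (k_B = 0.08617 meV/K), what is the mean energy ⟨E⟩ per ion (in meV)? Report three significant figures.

k_BT = 0.08617 × 282 K = 24.300 meV.
Eᵢ/kT = 0.36667, 1.5679, 2.8477, 3.7490.
Z = Σ gᵢe^(−Eᵢ/kT) = 1·e^(−0.36667) + 2·e^(−1.5679) + 1·e^(−2.8477) + 6·e^(−3.7490) = 0.69304 + 0.41697 + 0.057978 + 0.14125 = 1.3092.
⟨E⟩ = Σ Eᵢ gᵢe^(−Eᵢ/kT) / Z = (8.91·0.69304 + 38.1·0.41697 + 69.2·0.057978 + 91.1·0.14125) / 1.3092 = 29.7 meV.

29.7 meV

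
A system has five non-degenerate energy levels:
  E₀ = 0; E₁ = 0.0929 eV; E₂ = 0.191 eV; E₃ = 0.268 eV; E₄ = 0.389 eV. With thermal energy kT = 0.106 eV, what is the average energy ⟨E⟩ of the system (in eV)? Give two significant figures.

Eᵢ/kT = 0, 0.8764, 1.802, 2.528, 3.670.
Z = Σ e^(−Eᵢ/kT) = e^(−0) + e^(−0.8764) + e^(−1.802) + e^(−2.528) + e^(−3.670) = 1.000 + 0.4163 + 0.1650 + 0.07982 + 0.02548 = 1.687.
⟨E⟩ = Σ Eᵢ e^(−Eᵢ/kT) / Z = (0·1.000 + 0.0929·0.4163 + 0.191·0.1650 + 0.268·0.07982 + 0.389·0.02548) / 1.687 = 0.060 eV.

0.060 eV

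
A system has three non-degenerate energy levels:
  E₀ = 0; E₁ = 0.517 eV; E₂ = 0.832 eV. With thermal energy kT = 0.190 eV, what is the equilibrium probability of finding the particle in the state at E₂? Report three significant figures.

Eᵢ/kT = 0, 2.7211, 4.3789.
Z = Σ e^(−Eᵢ/kT) = e^(−0) + e^(−2.7211) + e^(−4.3789) = 1.0000 + 0.065802 + 0.012539 = 1.0783.
P₂ = e^(−E₂/kT) / Z = 0.012539/1.0783 = 0.0116.

0.0116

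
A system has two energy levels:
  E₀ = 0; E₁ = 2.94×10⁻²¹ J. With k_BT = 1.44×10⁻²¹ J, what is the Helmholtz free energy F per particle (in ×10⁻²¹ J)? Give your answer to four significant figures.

-0.1758 ×10⁻²¹ J

Eᵢ/kT = 0, 2.04167.
Z = Σ e^(−Eᵢ/kT) = e^(−0) + e^(−2.04167) = 1.00000 + 0.129812 = 1.12981.
F = −kT ln Z = −1.44 × ln(1.12981) = −1.44 × 0.122049 = -0.1758 ×10⁻²¹ J.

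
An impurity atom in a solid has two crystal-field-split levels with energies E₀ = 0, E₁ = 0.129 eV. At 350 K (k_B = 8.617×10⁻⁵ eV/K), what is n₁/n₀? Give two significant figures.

0.014

k_BT = 8.617×10⁻⁵ × 350 K = 0.03016 eV.
n₁/n₀ = exp[−(E₁−E₀)/kT] = exp(−(0.129 eV)/(0.03016 eV)) = exp(-4.277) = 0.014.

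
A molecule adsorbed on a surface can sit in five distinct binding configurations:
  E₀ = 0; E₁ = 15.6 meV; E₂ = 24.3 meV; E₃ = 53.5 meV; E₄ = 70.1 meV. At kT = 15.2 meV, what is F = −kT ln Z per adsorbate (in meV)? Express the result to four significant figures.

-7.144 meV

Eᵢ/kT = 0, 1.02632, 1.59868, 3.51974, 4.61184.
Z = Σ e^(−Eᵢ/kT) = e^(−0) + e^(−1.02632) + e^(−1.59868) + e^(−3.51974) + e^(−4.61184) = 1.00000 + 0.358323 + 0.202163 + 0.0296071 + 0.00993352 = 1.60003.
F = −kT ln Z = −15.2 × ln(1.60003) = −15.2 × 0.470022 = -7.144 meV.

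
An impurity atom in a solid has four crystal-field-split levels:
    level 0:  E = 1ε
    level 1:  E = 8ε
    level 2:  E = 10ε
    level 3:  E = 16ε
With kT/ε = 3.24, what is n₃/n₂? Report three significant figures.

0.157

n₃/n₂ = exp[−(E₃−E₂)/kT] = exp(−(6ε)/(3.24ε)) = exp(-1.8519) = 0.157.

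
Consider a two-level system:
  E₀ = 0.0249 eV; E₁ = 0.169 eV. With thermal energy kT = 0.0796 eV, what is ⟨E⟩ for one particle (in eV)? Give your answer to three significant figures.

Eᵢ/kT = 0.31281, 2.1231.
Z = Σ e^(−Eᵢ/kT) = e^(−0.31281) + e^(−2.1231) = 0.73139 + 0.11966 = 0.85105.
⟨E⟩ = Σ Eᵢ e^(−Eᵢ/kT) / Z = (0.0249·0.73139 + 0.169·0.11966) / 0.85105 = 0.0452 eV.

0.0452 eV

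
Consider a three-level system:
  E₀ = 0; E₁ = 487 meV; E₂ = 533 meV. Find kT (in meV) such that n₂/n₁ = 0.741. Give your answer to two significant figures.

150 meV

n₂/n₁ = exp[−(E₂−E₁)/kT] = 0.741.
⇒ (E₂−E₁)/kT = ln(1/0.741) = ln(1.350) = 0.3001.
kT = 46 meV / 0.3001 = 150 meV.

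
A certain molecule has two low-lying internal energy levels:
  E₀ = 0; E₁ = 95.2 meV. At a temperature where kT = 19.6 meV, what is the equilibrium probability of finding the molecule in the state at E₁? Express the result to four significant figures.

0.007713

Eᵢ/kT = 0, 4.85714.
Z = Σ e^(−Eᵢ/kT) = e^(−0) + e^(−4.85714) = 1.00000 + 0.00777268 = 1.00777.
P₁ = e^(−E₁/kT) / Z = 0.00777268/1.00777 = 0.007713.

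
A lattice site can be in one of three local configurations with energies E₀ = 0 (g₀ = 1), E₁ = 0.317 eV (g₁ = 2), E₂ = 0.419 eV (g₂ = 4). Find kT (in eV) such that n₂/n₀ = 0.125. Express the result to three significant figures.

n₂/n₀ = (g₂/g₀) exp[−(E₂−E₀)/kT] = 0.125.
⇒ (E₂−E₀)/kT = ln((4/1)/0.125) = ln(32.000) = 3.4657.
kT = 0.419 eV / 3.4657 = 0.121 eV.

0.121 eV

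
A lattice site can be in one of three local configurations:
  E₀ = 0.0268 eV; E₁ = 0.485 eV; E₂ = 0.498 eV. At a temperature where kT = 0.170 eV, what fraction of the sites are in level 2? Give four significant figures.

Eᵢ/kT = 0.157647, 2.85294, 2.92941.
Z = Σ e^(−Eᵢ/kT) = e^(−0.157647) + e^(−2.85294) + e^(−2.92941) = 0.854151 + 0.0576745 + 0.0534286 = 0.965254.
P₂ = e^(−E₂/kT) / Z = 0.0534286/0.965254 = 0.05535.

0.05535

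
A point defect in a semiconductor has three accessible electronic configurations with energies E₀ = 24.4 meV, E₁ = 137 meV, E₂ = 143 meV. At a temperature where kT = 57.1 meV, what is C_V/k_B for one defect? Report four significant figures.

0.6767

Eᵢ/kT = 0.427320, 2.39930, 2.50438.
Z = Σ e^(−Eᵢ/kT) = e^(−0.427320) + e^(−2.39930) + e^(−2.50438) = 0.652255 + 0.0907815 + 0.0817263 = 0.824763.
⟨E⟩ = 48.5460 meV, ⟨E²⟩ = 4563.04 meV².
C_V/k_B = (⟨E²⟩ − ⟨E⟩²)/(kT)² = (4563.04 − 2356.71)/3260.41 = 0.6767.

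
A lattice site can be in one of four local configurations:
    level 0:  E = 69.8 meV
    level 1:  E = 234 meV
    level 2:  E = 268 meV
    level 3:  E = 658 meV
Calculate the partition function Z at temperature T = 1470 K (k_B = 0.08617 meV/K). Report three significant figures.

Z = 0.860

k_BT = 0.08617 × 1470 K = 126.67 meV.
Eᵢ/kT = 0.55104, 1.8473, 2.1157, 5.1946.
Z = Σ e^(−Eᵢ/kT) = e^(−0.55104) + e^(−1.8473) + e^(−2.1157) + e^(−5.1946) = 0.57635 + 0.15766 + 0.12055 + 0.0055464 = 0.86011.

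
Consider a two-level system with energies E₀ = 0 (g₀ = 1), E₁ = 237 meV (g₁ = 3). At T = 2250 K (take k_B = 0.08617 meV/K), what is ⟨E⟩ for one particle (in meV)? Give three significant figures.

k_BT = 0.08617 × 2250 K = 193.88 meV.
Eᵢ/kT = 0, 1.2224.
Z = Σ gᵢe^(−Eᵢ/kT) = 1·e^(−0) + 3·e^(−1.2224) = 1.0000 + 0.88357 = 1.8836.
⟨E⟩ = Σ Eᵢ gᵢe^(−Eᵢ/kT) / Z = (0·1.0000 + 237·0.88357) / 1.8836 = 111 meV.

111 meV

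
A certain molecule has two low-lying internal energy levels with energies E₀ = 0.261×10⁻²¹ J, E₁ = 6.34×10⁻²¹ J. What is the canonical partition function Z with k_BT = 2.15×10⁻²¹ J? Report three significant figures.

Z = 0.938

Eᵢ/kT = 0.12140, 2.9488.
Z = Σ e^(−Eᵢ/kT) = e^(−0.12140) + e^(−2.9488) = 0.88568 + 0.052403 = 0.93808.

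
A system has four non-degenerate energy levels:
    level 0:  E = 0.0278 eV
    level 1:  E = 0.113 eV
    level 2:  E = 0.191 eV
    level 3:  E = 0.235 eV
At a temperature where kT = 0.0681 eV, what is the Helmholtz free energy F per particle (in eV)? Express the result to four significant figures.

0.003684 eV

Eᵢ/kT = 0.408223, 1.65932, 2.80470, 3.45081.
Z = Σ e^(−Eᵢ/kT) = e^(−0.408223) + e^(−1.65932) + e^(−2.80470) + e^(−3.45081) = 0.664831 + 0.190268 + 0.0605249 + 0.0317199 = 0.947344.
F = −kT ln Z = −0.0681 × ln(0.947344) = −0.0681 × -0.0540930 = 0.003684 eV.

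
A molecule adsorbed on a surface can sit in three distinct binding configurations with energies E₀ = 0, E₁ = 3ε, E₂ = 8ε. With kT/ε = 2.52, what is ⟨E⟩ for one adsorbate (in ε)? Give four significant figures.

0.9263 ε

Eᵢ/kT = 0, 1.19048, 3.17460.
Z = Σ e^(−Eᵢ/kT) = e^(−0) + e^(−1.19048) + e^(−3.17460) = 1.00000 + 0.304075 + 0.0418108 = 1.34589.
⟨E⟩ = Σ Eᵢ e^(−Eᵢ/kT) / Z = (0·1.00000 + 3·0.304075 + 8·0.0418108) / 1.34589 = 0.9263 ε.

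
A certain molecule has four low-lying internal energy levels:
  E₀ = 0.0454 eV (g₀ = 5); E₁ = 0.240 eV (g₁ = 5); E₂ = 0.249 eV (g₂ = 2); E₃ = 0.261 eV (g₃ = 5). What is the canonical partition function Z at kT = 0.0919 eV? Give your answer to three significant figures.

Z = 3.84

Eᵢ/kT = 0.49402, 2.6115, 2.7095, 2.8400.
Z = Σ gᵢe^(−Eᵢ/kT) = 5·e^(−0.49402) + 5·e^(−2.6115) + 2·e^(−2.7095) + 5·e^(−2.8400) = 3.0508 + 0.36712 + 0.13314 + 0.29213 = 3.8432.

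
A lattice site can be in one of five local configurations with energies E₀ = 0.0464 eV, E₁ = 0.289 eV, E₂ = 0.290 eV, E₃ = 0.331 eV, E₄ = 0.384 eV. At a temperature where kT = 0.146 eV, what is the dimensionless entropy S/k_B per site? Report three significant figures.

1.18

Eᵢ/kT = 0.31781, 1.9795, 1.9863, 2.2671, 2.6301.
Z = Σ e^(−Eᵢ/kT) = e^(−0.31781) + e^(−1.9795) + e^(−1.9863) + e^(−2.2671) + e^(−2.6301) = 0.72774 + 0.13814 + 0.13720 + 0.10361 + 0.072071 = 1.1788.
⟨E⟩ = Σ EᵢPᵢ = 0.14884 eV.
S/k_B = ln Z + ⟨E⟩/kT = ln(1.1788) + 0.14884/0.146 = 0.16450 + 1.0195 = 1.18.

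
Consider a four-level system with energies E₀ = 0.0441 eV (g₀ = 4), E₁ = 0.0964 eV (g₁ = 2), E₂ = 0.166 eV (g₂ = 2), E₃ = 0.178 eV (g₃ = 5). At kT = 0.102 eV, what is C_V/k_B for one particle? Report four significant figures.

Eᵢ/kT = 0.432353, 0.945098, 1.62745, 1.74510.
Z = Σ gᵢe^(−Eᵢ/kT) = 4·e^(−0.432353) + 2·e^(−0.945098) + 2·e^(−1.62745) + 5·e^(−1.74510) = 2.59592 + 0.777283 + 0.392860 + 0.873138 = 4.63920.
⟨E⟩ = 0.0883867 eV, ⟨E²⟩ = 0.0109420 eV².
C_V/k_B = (⟨E²⟩ − ⟨E⟩²)/(kT)² = (0.0109420 − 0.00781221)/0.0104040 = 0.3008.

0.3008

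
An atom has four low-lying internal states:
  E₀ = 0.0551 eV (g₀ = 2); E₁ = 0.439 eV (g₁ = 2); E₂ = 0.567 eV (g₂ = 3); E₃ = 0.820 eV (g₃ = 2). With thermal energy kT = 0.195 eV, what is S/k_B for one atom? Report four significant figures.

1.434

Eᵢ/kT = 0.282564, 2.25128, 2.90769, 4.20513.
Z = Σ gᵢe^(−Eᵢ/kT) = 2·e^(−0.282564) + 2·e^(−2.25128) + 3·e^(−2.90769) + 2·e^(−4.20513) = 1.50770 + 0.210529 + 0.163805 + 0.0298377 = 1.91187.
⟨E⟩ = Σ EᵢPᵢ = 0.153170 eV.
S/k_B = ln Z + ⟨E⟩/kT = ln(1.91187) + 0.153170/0.195 = 0.648082 + 0.785487 = 1.434.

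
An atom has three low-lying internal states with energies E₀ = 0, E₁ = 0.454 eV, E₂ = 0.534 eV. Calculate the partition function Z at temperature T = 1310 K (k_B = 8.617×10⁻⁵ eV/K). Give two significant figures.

Z = 1.0

k_BT = 8.617×10⁻⁵ × 1310 K = 0.1129 eV.
Eᵢ/kT = 0, 4.021, 4.730.
Z = Σ e^(−Eᵢ/kT) = e^(−0) + e^(−4.021) + e^(−4.730) = 1.000 + 0.01794 + 0.008826 = 1.027.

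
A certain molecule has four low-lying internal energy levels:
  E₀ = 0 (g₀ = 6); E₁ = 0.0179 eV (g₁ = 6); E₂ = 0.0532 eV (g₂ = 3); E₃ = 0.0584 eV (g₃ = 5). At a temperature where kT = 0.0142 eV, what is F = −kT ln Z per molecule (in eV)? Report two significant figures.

-0.029 eV

Eᵢ/kT = 0, 1.261, 3.746, 4.113.
Z = Σ gᵢe^(−Eᵢ/kT) = 6·e^(−0) + 6·e^(−1.261) + 3·e^(−3.746) + 5·e^(−4.113) = 6.000 + 1.700 + 0.07084 + 0.08179 = 7.853.
F = −kT ln Z = −0.0142 × ln(7.853) = −0.0142 × 2.061 = -0.029 eV.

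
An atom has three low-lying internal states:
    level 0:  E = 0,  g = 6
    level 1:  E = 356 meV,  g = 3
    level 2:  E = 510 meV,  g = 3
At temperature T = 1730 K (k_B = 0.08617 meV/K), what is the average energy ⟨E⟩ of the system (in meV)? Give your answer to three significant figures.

k_BT = 0.08617 × 1730 K = 149.07 meV.
Eᵢ/kT = 0, 2.3881, 3.4212.
Z = Σ gᵢe^(−Eᵢ/kT) = 6·e^(−0) + 3·e^(−2.3881) + 3·e^(−3.4212) = 6.0000 + 0.27541 + 0.098020 = 6.3734.
⟨E⟩ = Σ Eᵢ gᵢe^(−Eᵢ/kT) / Z = (0·6.0000 + 356·0.27541 + 510·0.098020) / 6.3734 = 23.2 meV.

23.2 meV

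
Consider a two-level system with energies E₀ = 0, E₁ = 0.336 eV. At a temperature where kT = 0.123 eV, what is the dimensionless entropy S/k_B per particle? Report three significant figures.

0.230

Eᵢ/kT = 0, 2.7317.
Z = Σ e^(−Eᵢ/kT) = e^(−0) + e^(−2.7317) = 1.0000 + 0.065109 = 1.0651.
⟨E⟩ = Σ EᵢPᵢ = 0.020540 eV.
S/k_B = ln Z + ⟨E⟩/kT = ln(1.0651) + 0.020540/0.123 = 0.063069 + 0.16699 = 0.230.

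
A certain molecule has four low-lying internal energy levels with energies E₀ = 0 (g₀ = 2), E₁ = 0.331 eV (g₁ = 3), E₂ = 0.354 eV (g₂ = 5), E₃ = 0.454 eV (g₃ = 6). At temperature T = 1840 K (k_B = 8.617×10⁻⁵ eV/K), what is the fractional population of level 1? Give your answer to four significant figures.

k_BT = 8.617×10⁻⁵ × 1840 K = 0.158553 eV.
Eᵢ/kT = 0, 2.08763, 2.23269, 2.86340.
Z = Σ gᵢe^(−Eᵢ/kT) = 2·e^(−0) + 3·e^(−2.08763) + 5·e^(−2.23269) + 6·e^(−2.86340) = 2.00000 + 0.371942 + 0.536198 + 0.342446 = 3.25059.
P₁ = g₁ e^(−E₁/kT) / Z = 0.371942/3.25059 = 0.1144.

0.1144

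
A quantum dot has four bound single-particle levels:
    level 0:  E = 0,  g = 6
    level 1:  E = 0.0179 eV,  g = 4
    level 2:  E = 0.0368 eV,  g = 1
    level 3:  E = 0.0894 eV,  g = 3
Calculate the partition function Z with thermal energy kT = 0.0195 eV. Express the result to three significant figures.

Eᵢ/kT = 0, 0.91795, 1.8872, 4.5846.
Z = Σ gᵢe^(−Eᵢ/kT) = 6·e^(−0) + 4·e^(−0.91795) + 1·e^(−1.8872) + 3·e^(−4.5846) = 6.0000 + 1.5973 + 0.15150 + 0.030623 = 7.7794.

Z = 7.78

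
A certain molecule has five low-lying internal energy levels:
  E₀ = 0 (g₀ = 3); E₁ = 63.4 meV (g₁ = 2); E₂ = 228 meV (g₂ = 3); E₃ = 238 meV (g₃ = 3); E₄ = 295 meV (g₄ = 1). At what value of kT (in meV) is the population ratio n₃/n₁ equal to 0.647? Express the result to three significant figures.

208 meV

n₃/n₁ = (g₃/g₁) exp[−(E₃−E₁)/kT] = 0.647.
⇒ (E₃−E₁)/kT = ln((3/2)/0.647) = ln(2.3184) = 0.84088.
kT = 174.6 meV / 0.84088 = 208 meV.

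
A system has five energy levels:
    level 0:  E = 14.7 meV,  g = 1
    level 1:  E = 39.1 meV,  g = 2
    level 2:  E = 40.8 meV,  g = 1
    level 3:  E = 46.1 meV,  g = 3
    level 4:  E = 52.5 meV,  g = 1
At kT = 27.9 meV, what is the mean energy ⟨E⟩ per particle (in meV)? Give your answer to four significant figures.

35.21 meV

Eᵢ/kT = 0.526882, 1.40143, 1.46237, 1.65233, 1.88172.
Z = Σ gᵢe^(−Eᵢ/kT) = 1·e^(−0.526882) + 2·e^(−1.40143) + 1·e^(−1.46237) + 3·e^(−1.65233) + 1·e^(−1.88172) = 0.590443 + 0.492489 + 0.231687 + 0.574809 + 0.152328 = 2.04176.
⟨E⟩ = Σ Eᵢ gᵢe^(−Eᵢ/kT) / Z = (14.7·0.590443 + 39.1·0.492489 + 40.8·0.231687 + 46.1·0.574809 + 52.5·0.152328) / 2.04176 = 35.21 meV.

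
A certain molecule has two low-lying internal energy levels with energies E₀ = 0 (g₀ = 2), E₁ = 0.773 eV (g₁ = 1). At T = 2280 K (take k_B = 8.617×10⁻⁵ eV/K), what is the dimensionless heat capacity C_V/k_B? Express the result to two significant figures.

0.15

k_BT = 8.617×10⁻⁵ × 2280 K = 0.1965 eV.
Eᵢ/kT = 0, 3.934.
Z = Σ gᵢe^(−Eᵢ/kT) = 2·e^(−0) + 1·e^(−3.934) = 2.000 + 0.01957 = 2.020.
⟨E⟩ = 0.007489 eV, ⟨E²⟩ = 0.005789 eV².
C_V/k_B = (⟨E²⟩ − ⟨E⟩²)/(kT)² = (0.005789 − 0.00005609)/0.03861 = 0.15.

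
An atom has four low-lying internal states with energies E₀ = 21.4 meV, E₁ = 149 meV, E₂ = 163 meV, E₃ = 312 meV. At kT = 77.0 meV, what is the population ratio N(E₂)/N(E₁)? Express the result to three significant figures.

n₂/n₁ = exp[−(E₂−E₁)/kT] = exp(−(14 meV)/(77.0 meV)) = exp(-0.18182) = 0.834.

0.834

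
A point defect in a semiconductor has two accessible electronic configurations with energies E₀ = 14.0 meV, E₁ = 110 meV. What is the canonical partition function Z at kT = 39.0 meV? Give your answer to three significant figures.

Eᵢ/kT = 0.35897, 2.8205.
Z = Σ e^(−Eᵢ/kT) = e^(−0.35897) + e^(−2.8205) = 0.69840 + 0.059576 = 0.75798.

Z = 0.758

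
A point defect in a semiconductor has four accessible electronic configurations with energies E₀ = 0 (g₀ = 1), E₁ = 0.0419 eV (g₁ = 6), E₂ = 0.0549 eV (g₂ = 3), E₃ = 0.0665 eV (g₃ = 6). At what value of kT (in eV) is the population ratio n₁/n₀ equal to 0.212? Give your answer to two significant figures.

n₁/n₀ = (g₁/g₀) exp[−(E₁−E₀)/kT] = 0.212.
⇒ (E₁−E₀)/kT = ln((6/1)/0.212) = ln(28.30) = 3.343.
kT = 0.0419 eV / 3.343 = 0.013 eV.

0.013 eV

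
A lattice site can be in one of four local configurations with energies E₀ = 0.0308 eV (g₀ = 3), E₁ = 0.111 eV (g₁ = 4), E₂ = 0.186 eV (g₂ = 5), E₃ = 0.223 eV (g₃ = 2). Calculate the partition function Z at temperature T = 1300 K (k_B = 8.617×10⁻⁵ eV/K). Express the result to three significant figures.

Z = 4.99

k_BT = 8.617×10⁻⁵ × 1300 K = 0.11202 eV.
Eᵢ/kT = 0.27495, 0.99089, 1.6604, 1.9907.
Z = Σ gᵢe^(−Eᵢ/kT) = 3·e^(−0.27495) + 4·e^(−0.99089) + 5·e^(−1.6604) + 2·e^(−1.9907) = 2.2788 + 1.4850 + 0.95031 + 0.27320 = 4.9873.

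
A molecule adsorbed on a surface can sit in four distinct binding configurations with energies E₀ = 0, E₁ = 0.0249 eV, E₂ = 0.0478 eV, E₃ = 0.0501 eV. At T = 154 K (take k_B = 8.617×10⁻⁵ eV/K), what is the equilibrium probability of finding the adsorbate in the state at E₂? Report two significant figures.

0.023

k_BT = 8.617×10⁻⁵ × 154 K = 0.01327 eV.
Eᵢ/kT = 0, 1.876, 3.602, 3.775.
Z = Σ e^(−Eᵢ/kT) = e^(−0) + e^(−1.876) + e^(−3.602) + e^(−3.775) = 1.000 + 0.1532 + 0.02727 + 0.02294 = 1.203.
P₂ = e^(−E₂/kT) / Z = 0.02727/1.203 = 0.023.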